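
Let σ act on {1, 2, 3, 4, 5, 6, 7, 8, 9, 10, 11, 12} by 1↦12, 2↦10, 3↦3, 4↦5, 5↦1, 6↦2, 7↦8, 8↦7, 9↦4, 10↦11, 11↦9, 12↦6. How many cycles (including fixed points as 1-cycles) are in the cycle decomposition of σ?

3

Cycle decomposition: (1 12 6 2 10 11 9 4 5) (3) (7 8).
3 cycles.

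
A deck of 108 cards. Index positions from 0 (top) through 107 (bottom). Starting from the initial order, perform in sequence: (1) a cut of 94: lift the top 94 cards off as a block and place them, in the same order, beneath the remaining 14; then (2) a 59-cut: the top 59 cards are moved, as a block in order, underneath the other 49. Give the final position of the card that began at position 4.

67

Track the card from position 4 forward through each operation:
  after op 1 (cut 94): 4 → 18
  after op 2 (cut 59): 18 → 67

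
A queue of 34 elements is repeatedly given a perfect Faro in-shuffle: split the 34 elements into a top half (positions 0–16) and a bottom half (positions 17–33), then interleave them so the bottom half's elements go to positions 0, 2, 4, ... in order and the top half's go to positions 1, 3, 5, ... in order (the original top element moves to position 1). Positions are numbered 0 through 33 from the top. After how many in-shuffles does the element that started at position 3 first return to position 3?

Follow position 3 under repeated in-shuffles:
3 → 7 → 15 → 31 → 28 → 22 → 10 → 21 → 8 → 17 → 0 → 1 → 3
It first returns after 12 in-shuffles.

12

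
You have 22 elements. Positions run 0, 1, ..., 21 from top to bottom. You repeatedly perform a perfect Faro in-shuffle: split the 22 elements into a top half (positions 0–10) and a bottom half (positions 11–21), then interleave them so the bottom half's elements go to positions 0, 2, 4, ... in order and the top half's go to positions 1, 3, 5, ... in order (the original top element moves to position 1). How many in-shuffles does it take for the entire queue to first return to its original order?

The in-shuffle permutes the 22 positions with cycle lengths [11, 11].
Every element is home exactly when every cycle has completed a whole number of laps, i.e. after lcm(11) = 11 in-shuffles.

11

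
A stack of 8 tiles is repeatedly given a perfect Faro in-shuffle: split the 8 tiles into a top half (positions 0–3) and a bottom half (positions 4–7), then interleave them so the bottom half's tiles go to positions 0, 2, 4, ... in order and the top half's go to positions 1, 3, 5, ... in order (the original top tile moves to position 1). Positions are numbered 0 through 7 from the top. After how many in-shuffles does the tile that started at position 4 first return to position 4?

6

Follow position 4 under repeated in-shuffles:
4 → 0 → 1 → 3 → 7 → 6 → 4
It first returns after 6 in-shuffles.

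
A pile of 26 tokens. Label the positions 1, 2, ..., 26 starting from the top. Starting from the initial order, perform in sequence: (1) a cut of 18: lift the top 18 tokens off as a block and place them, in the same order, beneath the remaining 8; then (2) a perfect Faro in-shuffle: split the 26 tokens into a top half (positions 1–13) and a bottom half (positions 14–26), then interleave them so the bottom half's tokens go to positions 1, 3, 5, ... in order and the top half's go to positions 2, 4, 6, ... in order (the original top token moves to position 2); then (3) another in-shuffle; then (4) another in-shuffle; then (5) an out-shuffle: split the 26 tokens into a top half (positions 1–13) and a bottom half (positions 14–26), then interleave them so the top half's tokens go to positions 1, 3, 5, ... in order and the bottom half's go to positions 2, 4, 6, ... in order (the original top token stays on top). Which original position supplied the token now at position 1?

9

Undo the operations in reverse order, starting from position 1:
  undo op 5 (out-shuffle, from top half): 1 ← 1
  undo op 4 (in-shuffle, from bottom half): 1 ← 14
  undo op 3 (in-shuffle, from top half): 14 ← 7
  undo op 2 (in-shuffle, from bottom half): 7 ← 17
  undo op 1 (cut 18): 17 ← 9
So the token at position 1 came from original position 9.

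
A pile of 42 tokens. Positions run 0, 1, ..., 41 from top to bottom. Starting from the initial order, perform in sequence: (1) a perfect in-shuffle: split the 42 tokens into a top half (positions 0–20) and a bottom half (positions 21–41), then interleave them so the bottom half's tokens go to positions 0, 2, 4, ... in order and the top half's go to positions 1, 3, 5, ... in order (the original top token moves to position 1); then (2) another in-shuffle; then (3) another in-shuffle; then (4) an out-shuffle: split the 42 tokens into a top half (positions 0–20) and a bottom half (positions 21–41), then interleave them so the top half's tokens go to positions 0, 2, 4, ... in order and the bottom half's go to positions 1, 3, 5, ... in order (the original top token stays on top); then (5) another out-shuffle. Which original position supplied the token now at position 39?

Undo the operations in reverse order, starting from position 39:
  undo op 5 (out-shuffle, from bottom half): 39 ← 40
  undo op 4 (out-shuffle, from top half): 40 ← 20
  undo op 3 (in-shuffle, from bottom half): 20 ← 31
  undo op 2 (in-shuffle, from top half): 31 ← 15
  undo op 1 (in-shuffle, from top half): 15 ← 7
So the token at position 39 came from original position 7.

7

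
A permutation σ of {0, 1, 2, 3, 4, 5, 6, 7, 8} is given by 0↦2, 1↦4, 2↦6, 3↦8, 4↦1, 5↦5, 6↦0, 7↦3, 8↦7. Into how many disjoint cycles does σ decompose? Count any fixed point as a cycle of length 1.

4

Cycle decomposition: (0 2 6) (1 4) (3 8 7) (5).
4 cycles.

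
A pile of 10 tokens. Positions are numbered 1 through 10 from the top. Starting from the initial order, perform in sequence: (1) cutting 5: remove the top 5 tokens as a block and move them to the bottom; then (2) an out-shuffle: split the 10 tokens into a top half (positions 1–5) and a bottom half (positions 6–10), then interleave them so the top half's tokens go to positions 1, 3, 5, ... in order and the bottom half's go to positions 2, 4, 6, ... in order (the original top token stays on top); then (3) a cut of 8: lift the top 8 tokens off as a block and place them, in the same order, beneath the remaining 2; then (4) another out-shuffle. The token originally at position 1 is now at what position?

7

Track the token from position 1 forward through each operation:
  after op 1 (cut 5): 1 → 6
  after op 2 (out-shuffle): 6 → 2
  after op 3 (cut 8): 2 → 4
  after op 4 (out-shuffle): 4 → 7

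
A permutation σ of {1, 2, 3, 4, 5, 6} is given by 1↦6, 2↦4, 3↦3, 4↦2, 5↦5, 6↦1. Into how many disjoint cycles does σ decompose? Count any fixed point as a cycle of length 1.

Cycle decomposition: (1 6) (2 4) (3) (5).
4 cycles.

4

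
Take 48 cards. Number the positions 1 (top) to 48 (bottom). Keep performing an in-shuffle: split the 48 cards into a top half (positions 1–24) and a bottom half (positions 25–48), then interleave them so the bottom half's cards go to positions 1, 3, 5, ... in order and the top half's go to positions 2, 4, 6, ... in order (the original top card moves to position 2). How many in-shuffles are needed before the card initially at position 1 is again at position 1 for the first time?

21

Follow position 1 under repeated in-shuffles:
1 → 2 → 4 → 8 → 16 → 32 → 15 → 30 → ... → 1 (length 21)
It first returns after 21 in-shuffles.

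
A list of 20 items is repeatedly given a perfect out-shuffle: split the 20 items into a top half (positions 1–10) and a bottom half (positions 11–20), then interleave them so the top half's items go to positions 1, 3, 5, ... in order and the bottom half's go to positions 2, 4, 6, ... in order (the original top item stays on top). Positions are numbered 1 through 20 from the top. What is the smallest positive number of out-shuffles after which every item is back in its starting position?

18

The out-shuffle permutes the 20 positions with cycle lengths [1, 1, 18].
Every item is home exactly when every cycle has completed a whole number of laps, i.e. after lcm(1, 18) = 18 out-shuffles.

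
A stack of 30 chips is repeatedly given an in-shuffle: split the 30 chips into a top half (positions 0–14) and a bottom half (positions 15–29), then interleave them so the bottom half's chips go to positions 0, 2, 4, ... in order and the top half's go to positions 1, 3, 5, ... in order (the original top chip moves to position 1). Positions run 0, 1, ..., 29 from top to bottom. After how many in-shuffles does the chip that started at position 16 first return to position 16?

Follow position 16 under repeated in-shuffles:
16 → 2 → 5 → 11 → 23 → 16
It first returns after 5 in-shuffles.

5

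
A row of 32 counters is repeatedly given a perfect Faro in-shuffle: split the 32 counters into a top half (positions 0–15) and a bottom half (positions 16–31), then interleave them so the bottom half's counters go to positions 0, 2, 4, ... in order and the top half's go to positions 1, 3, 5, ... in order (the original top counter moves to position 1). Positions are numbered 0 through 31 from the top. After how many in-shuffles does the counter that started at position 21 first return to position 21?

2

Follow position 21 under repeated in-shuffles:
21 → 10 → 21
It first returns after 2 in-shuffles.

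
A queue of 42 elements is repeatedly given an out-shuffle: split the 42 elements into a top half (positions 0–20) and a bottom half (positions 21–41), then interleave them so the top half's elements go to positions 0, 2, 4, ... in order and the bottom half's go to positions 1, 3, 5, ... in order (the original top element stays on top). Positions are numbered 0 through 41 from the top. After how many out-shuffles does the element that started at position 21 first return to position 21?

20

Follow position 21 under repeated out-shuffles:
21 → 1 → 2 → 4 → 8 → 16 → 32 → 23 → 5 → 10 → 20 → 40 → 39 → 37 → 33 → 25 → 9 → 18 → 36 → 31 → 21
It first returns after 20 out-shuffles.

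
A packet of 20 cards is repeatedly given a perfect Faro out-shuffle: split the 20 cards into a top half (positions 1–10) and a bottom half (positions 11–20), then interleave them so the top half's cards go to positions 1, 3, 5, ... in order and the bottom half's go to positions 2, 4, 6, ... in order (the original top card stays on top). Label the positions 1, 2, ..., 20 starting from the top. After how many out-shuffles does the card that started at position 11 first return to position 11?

Follow position 11 under repeated out-shuffles:
11 → 2 → 3 → 5 → 9 → 17 → 14 → 8 → 15 → 10 → 19 → 18 → 16 → 12 → 4 → 7 → 13 → 6 → 11
It first returns after 18 out-shuffles.

18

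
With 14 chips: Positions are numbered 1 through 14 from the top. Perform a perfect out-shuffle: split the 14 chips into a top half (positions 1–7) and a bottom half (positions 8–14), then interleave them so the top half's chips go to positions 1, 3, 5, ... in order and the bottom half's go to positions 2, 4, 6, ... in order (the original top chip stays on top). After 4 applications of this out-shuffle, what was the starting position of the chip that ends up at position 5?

Work backwards from position 5, undoing one out-shuffle at a time:
5 ← 3 ← 2 ← 8 ← 11
So the chip now at position 5 started at position 11.

11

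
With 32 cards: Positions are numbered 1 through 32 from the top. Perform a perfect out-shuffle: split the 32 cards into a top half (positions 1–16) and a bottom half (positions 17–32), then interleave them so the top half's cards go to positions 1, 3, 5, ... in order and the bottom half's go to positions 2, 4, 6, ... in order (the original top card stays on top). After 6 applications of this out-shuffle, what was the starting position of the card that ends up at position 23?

Work backwards from position 23, undoing one out-shuffle at a time:
23 ← 12 ← 22 ← 27 ← 14 ← 23 ← 12
So the card now at position 23 started at position 12.

12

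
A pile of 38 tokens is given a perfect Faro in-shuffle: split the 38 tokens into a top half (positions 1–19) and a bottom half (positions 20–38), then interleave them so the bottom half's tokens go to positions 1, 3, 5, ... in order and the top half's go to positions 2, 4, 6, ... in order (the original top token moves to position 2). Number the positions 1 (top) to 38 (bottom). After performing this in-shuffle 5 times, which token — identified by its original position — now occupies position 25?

Work backwards from position 25, undoing one in-shuffle at a time:
25 ← 32 ← 16 ← 8 ← 4 ← 2
So the token now at position 25 started at position 2.

2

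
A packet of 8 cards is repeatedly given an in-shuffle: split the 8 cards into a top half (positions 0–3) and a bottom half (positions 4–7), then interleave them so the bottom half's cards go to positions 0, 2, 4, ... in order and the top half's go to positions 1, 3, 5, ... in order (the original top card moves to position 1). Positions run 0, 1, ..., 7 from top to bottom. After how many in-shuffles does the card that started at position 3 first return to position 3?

Follow position 3 under repeated in-shuffles:
3 → 7 → 6 → 4 → 0 → 1 → 3
It first returns after 6 in-shuffles.

6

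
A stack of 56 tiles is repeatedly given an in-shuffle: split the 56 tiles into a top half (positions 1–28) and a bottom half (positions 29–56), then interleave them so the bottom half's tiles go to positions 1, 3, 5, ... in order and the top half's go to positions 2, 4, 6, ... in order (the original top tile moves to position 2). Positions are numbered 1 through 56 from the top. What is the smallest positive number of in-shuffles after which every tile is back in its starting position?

The in-shuffle permutes the 56 positions with cycle lengths [2, 18, 18, 18].
Every tile is home exactly when every cycle has completed a whole number of laps, i.e. after lcm(2, 18) = 18 in-shuffles.

18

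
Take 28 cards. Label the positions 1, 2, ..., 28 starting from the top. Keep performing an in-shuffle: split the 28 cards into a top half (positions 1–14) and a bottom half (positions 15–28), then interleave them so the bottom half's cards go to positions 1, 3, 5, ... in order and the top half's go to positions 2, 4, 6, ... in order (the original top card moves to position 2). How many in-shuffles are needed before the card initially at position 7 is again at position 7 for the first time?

28

Follow position 7 under repeated in-shuffles:
7 → 14 → 28 → 27 → 25 → 21 → 13 → 26 → ... → 7 (length 28)
It first returns after 28 in-shuffles.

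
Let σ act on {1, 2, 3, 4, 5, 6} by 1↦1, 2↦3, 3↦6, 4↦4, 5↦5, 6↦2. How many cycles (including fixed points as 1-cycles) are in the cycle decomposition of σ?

4

Cycle decomposition: (1) (2 3 6) (4) (5).
4 cycles.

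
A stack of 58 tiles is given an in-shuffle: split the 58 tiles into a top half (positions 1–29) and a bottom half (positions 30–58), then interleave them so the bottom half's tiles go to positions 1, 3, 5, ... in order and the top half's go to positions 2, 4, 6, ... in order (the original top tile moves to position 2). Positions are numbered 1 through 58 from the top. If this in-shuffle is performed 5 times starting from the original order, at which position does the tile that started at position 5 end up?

Track the tile's position through each in-shuffle:
5 → 10 → 20 → 40 → 21 → 42

42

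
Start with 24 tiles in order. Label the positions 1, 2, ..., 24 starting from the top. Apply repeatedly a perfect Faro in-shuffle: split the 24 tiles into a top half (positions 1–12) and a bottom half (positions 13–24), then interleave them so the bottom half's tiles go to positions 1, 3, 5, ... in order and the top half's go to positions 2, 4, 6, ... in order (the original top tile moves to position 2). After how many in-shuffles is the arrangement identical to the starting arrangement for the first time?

20

The in-shuffle permutes the 24 positions with cycle lengths [4, 20].
Every tile is home exactly when every cycle has completed a whole number of laps, i.e. after lcm(4, 20) = 20 in-shuffles.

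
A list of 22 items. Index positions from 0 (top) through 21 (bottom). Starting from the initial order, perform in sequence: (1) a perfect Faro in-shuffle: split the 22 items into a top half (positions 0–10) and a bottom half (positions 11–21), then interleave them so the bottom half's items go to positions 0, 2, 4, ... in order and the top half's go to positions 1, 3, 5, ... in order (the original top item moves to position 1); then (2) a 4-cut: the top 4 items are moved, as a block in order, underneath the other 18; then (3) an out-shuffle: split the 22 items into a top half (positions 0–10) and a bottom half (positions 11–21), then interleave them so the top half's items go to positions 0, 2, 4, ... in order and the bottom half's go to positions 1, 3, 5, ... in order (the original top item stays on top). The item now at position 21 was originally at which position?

Undo the operations in reverse order, starting from position 21:
  undo op 3 (out-shuffle, from bottom half): 21 ← 21
  undo op 2 (cut 4): 21 ← 3
  undo op 1 (in-shuffle, from top half): 3 ← 1
So the item at position 21 came from original position 1.

1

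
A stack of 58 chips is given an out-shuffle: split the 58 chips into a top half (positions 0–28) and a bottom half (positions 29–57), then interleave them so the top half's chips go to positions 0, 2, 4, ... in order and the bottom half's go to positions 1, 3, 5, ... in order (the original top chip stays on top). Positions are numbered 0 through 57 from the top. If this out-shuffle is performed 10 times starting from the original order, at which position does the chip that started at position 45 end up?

Track the chip's position through each out-shuffle:
45 → 33 → 9 → 18 → 36 → 15 → 30 → 3 → 6 → 12 → 24

24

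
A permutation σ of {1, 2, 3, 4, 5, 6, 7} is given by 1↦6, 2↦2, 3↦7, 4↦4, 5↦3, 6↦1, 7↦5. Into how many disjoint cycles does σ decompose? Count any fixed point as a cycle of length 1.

Cycle decomposition: (1 6) (2) (3 7 5) (4).
4 cycles.

4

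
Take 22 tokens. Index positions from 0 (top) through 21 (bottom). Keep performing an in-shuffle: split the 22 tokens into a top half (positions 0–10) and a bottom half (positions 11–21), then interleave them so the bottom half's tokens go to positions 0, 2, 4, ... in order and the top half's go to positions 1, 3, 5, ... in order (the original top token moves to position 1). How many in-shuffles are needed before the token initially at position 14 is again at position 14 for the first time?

Follow position 14 under repeated in-shuffles:
14 → 6 → 13 → 4 → 9 → 19 → 16 → 10 → 21 → 20 → 18 → 14
It first returns after 11 in-shuffles.

11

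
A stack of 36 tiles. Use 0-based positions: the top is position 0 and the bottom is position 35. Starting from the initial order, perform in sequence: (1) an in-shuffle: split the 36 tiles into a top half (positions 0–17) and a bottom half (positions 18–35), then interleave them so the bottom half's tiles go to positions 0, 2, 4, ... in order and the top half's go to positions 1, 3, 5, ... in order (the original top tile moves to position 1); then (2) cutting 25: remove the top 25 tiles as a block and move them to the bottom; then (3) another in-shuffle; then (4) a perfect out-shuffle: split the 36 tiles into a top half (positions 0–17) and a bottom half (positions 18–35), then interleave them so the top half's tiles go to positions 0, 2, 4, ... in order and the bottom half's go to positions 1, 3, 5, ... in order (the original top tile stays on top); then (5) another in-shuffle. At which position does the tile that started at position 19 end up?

2

Track the tile from position 19 forward through each operation:
  after op 1 (in-shuffle): 19 → 2
  after op 2 (cut 25): 2 → 13
  after op 3 (in-shuffle): 13 → 27
  after op 4 (out-shuffle): 27 → 19
  after op 5 (in-shuffle): 19 → 2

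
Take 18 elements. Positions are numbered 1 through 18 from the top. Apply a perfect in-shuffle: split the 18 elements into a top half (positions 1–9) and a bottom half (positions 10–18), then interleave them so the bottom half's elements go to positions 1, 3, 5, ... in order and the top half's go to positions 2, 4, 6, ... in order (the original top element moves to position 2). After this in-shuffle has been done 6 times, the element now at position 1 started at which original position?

Work backwards from position 1, undoing one in-shuffle at a time:
1 ← 10 ← 5 ← 12 ← 6 ← 3 ← 11
So the element now at position 1 started at position 11.

11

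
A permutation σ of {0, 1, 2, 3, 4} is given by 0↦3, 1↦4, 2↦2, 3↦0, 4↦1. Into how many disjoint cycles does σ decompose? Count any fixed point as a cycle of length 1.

Cycle decomposition: (0 3) (1 4) (2).
3 cycles.

3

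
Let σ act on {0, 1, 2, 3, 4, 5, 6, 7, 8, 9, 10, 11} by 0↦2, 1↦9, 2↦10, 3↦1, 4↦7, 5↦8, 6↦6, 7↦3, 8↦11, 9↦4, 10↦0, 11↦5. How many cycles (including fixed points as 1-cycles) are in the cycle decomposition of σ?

Cycle decomposition: (0 2 10) (1 9 4 7 3) (5 8 11) (6).
4 cycles.

4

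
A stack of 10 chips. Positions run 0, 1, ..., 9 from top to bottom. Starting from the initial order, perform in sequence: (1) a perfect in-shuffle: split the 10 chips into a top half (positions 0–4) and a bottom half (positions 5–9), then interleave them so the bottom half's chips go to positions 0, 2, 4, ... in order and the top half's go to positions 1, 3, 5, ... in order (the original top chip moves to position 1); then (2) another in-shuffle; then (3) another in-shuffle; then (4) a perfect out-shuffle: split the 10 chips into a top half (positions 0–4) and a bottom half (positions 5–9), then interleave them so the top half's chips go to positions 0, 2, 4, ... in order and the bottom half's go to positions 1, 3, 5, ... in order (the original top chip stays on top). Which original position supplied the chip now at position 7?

Undo the operations in reverse order, starting from position 7:
  undo op 4 (out-shuffle, from bottom half): 7 ← 8
  undo op 3 (in-shuffle, from bottom half): 8 ← 9
  undo op 2 (in-shuffle, from top half): 9 ← 4
  undo op 1 (in-shuffle, from bottom half): 4 ← 7
So the chip at position 7 came from original position 7.

7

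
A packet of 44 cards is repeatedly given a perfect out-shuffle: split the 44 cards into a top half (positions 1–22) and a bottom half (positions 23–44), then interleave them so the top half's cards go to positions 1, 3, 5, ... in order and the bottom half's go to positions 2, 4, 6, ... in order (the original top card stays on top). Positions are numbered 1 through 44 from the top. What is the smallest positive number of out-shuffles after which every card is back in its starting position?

The out-shuffle permutes the 44 positions with cycle lengths [1, 1, 14, 14, 14].
Every card is home exactly when every cycle has completed a whole number of laps, i.e. after lcm(1, 14) = 14 out-shuffles.

14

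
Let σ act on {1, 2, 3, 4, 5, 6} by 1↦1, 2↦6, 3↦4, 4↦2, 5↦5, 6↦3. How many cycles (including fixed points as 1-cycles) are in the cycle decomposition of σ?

Cycle decomposition: (1) (2 6 3 4) (5).
3 cycles.

3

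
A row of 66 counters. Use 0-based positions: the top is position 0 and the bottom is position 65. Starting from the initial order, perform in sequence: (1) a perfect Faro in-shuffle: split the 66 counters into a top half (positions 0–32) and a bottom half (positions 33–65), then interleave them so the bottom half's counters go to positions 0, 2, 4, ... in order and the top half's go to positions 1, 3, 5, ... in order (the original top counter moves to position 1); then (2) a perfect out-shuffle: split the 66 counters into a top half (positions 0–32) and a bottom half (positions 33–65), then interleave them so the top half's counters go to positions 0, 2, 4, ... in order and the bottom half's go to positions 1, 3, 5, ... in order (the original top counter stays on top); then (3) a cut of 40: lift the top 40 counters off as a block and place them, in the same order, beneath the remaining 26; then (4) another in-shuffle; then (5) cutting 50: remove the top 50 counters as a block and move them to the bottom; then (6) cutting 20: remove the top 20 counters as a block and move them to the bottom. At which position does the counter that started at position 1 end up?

Track the counter from position 1 forward through each operation:
  after op 1 (in-shuffle): 1 → 3
  after op 2 (out-shuffle): 3 → 6
  after op 3 (cut 40): 6 → 32
  after op 4 (in-shuffle): 32 → 65
  after op 5 (cut 50): 65 → 15
  after op 6 (cut 20): 15 → 61

61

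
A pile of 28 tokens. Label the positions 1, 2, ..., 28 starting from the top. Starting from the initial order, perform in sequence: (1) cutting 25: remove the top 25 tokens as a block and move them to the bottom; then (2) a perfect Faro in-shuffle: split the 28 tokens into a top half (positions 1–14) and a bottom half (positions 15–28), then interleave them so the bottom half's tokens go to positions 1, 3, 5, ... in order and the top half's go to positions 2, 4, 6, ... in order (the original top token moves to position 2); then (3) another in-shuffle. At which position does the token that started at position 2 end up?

20

Track the token from position 2 forward through each operation:
  after op 1 (cut 25): 2 → 5
  after op 2 (in-shuffle): 5 → 10
  after op 3 (in-shuffle): 10 → 20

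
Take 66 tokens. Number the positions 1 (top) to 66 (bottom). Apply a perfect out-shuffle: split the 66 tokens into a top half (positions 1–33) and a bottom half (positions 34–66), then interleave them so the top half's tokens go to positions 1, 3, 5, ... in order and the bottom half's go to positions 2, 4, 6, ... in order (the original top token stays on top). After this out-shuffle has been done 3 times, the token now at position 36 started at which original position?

Work backwards from position 36, undoing one out-shuffle at a time:
36 ← 51 ← 26 ← 46
So the token now at position 36 started at position 46.

46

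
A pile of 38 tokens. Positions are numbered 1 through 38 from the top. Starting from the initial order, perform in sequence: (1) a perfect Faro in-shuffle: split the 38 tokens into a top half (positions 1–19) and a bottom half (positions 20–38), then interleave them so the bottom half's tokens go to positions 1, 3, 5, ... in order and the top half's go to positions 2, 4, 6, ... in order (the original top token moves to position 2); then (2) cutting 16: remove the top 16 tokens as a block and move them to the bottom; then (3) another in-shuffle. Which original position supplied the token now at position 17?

Undo the operations in reverse order, starting from position 17:
  undo op 3 (in-shuffle, from bottom half): 17 ← 28
  undo op 2 (cut 16): 28 ← 6
  undo op 1 (in-shuffle, from top half): 6 ← 3
So the token at position 17 came from original position 3.

3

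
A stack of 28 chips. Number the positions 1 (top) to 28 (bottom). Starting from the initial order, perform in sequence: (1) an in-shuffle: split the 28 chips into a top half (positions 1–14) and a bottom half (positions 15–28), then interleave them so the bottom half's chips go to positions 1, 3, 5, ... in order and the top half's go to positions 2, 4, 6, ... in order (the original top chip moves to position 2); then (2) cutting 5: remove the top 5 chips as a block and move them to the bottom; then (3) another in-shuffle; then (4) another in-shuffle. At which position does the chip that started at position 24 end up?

27

Track the chip from position 24 forward through each operation:
  after op 1 (in-shuffle): 24 → 19
  after op 2 (cut 5): 19 → 14
  after op 3 (in-shuffle): 14 → 28
  after op 4 (in-shuffle): 28 → 27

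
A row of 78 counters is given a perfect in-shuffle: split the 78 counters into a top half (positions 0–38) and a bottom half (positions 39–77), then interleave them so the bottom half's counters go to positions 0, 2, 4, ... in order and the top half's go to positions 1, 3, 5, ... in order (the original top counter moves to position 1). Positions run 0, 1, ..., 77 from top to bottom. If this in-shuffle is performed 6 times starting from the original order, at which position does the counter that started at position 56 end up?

Track the counter's position through each in-shuffle:
56 → 34 → 69 → 60 → 42 → 6 → 13

13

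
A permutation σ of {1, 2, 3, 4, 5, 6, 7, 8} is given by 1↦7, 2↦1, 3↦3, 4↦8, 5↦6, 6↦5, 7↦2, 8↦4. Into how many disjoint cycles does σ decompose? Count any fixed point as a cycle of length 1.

4

Cycle decomposition: (1 7 2) (3) (4 8) (5 6).
4 cycles.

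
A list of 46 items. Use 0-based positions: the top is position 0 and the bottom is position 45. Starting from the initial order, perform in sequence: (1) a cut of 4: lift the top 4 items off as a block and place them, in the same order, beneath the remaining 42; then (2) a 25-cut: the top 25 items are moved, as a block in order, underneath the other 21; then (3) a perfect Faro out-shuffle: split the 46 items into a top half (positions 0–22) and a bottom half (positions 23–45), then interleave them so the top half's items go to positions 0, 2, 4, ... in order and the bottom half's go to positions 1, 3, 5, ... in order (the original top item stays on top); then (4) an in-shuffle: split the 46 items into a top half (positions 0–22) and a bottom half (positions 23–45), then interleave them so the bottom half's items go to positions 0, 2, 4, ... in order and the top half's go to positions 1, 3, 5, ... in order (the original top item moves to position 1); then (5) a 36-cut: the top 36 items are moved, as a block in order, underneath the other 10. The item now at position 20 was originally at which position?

Undo the operations in reverse order, starting from position 20:
  undo op 5 (cut 36): 20 ← 10
  undo op 4 (in-shuffle, from bottom half): 10 ← 28
  undo op 3 (out-shuffle, from top half): 28 ← 14
  undo op 2 (cut 25): 14 ← 39
  undo op 1 (cut 4): 39 ← 43
So the item at position 20 came from original position 43.

43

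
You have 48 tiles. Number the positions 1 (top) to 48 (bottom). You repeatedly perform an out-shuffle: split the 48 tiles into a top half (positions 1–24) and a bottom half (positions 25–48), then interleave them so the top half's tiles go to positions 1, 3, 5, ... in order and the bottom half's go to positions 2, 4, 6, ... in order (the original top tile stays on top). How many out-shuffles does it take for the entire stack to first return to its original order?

The out-shuffle permutes the 48 positions with cycle lengths [1, 1, 23, 23].
Every tile is home exactly when every cycle has completed a whole number of laps, i.e. after lcm(1, 23) = 23 out-shuffles.

23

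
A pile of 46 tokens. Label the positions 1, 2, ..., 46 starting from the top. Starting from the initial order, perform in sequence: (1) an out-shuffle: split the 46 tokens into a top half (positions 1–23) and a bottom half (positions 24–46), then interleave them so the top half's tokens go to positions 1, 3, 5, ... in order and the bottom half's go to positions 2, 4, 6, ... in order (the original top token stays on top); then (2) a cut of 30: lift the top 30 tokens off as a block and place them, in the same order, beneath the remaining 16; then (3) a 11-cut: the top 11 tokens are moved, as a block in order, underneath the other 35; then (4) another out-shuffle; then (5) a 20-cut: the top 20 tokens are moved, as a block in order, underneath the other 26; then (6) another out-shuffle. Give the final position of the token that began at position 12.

26

Track the token from position 12 forward through each operation:
  after op 1 (out-shuffle): 12 → 23
  after op 2 (cut 30): 23 → 39
  after op 3 (cut 11): 39 → 28
  after op 4 (out-shuffle): 28 → 10
  after op 5 (cut 20): 10 → 36
  after op 6 (out-shuffle): 36 → 26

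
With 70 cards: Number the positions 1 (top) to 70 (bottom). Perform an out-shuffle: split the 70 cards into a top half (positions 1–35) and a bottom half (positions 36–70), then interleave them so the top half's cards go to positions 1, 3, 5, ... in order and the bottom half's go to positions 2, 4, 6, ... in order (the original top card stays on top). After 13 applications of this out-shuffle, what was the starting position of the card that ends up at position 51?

2

Work backwards from position 51, undoing one out-shuffle at a time:
51 ← 26 ← 48 ← 59 ← 30 ← ... ← 2 (13 steps).
So the card now at position 51 started at position 2.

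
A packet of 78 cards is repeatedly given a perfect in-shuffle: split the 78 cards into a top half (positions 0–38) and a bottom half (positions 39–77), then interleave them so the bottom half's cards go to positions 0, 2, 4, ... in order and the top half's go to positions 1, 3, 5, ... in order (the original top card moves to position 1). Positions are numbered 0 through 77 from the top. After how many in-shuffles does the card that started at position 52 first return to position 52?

Follow position 52 under repeated in-shuffles:
52 → 26 → 53 → 28 → 57 → 36 → 73 → 68 → ... → 52 (length 39)
It first returns after 39 in-shuffles.

39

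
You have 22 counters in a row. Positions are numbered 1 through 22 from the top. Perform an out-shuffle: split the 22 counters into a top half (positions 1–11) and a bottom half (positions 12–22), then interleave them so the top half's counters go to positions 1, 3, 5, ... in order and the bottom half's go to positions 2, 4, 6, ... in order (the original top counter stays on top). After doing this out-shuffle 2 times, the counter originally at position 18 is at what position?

6

Track the counter's position through each out-shuffle:
18 → 14 → 6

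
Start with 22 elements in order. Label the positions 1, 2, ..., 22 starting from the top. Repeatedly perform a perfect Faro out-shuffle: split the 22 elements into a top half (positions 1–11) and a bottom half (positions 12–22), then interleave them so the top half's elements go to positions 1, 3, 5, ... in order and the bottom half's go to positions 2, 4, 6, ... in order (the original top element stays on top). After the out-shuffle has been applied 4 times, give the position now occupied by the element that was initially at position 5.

Track the element's position through each out-shuffle:
5 → 9 → 17 → 12 → 2

2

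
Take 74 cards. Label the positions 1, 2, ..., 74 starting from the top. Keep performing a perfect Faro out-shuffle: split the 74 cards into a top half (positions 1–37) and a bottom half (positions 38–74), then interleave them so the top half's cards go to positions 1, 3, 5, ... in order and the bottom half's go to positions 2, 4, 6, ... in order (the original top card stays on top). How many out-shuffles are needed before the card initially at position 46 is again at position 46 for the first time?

Follow position 46 under repeated out-shuffles:
46 → 18 → 35 → 69 → 64 → 54 → 34 → 67 → 60 → 46
It first returns after 9 out-shuffles.

9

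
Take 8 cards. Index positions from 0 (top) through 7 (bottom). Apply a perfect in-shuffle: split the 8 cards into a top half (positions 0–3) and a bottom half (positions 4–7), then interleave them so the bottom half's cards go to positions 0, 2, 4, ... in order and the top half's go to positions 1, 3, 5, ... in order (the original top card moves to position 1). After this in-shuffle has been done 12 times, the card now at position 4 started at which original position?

Work backwards from position 4, undoing one in-shuffle at a time:
4 ← 6 ← 7 ← 3 ← 1 ← 0 ← 4 ← 6 ← 7 ← 3 ← 1 ← 0 ← 4
So the card now at position 4 started at position 4.

4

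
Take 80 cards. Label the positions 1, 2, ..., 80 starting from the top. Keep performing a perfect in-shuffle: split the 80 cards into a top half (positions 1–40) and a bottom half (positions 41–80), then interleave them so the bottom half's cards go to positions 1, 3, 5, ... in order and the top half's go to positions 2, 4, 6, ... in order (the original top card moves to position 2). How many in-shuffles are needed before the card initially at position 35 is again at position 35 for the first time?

54

Follow position 35 under repeated in-shuffles:
35 → 70 → 59 → 37 → 74 → 67 → 53 → 25 → ... → 35 (length 54)
It first returns after 54 in-shuffles.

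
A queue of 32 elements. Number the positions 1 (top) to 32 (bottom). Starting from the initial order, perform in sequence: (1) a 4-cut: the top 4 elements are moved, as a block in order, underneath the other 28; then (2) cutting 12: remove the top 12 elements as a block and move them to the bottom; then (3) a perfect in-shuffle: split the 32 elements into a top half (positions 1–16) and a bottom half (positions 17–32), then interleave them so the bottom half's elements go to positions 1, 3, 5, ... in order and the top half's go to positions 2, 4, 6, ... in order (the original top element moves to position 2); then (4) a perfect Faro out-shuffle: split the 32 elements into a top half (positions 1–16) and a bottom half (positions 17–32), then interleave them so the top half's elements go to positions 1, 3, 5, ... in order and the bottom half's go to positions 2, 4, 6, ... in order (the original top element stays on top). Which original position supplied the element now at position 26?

15

Undo the operations in reverse order, starting from position 26:
  undo op 4 (out-shuffle, from bottom half): 26 ← 29
  undo op 3 (in-shuffle, from bottom half): 29 ← 31
  undo op 2 (cut 12): 31 ← 11
  undo op 1 (cut 4): 11 ← 15
So the element at position 26 came from original position 15.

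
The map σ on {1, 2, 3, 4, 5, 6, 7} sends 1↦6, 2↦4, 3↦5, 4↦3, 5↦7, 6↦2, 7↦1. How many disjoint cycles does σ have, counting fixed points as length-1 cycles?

1

Cycle decomposition: (1 6 2 4 3 5 7).
1 cycle.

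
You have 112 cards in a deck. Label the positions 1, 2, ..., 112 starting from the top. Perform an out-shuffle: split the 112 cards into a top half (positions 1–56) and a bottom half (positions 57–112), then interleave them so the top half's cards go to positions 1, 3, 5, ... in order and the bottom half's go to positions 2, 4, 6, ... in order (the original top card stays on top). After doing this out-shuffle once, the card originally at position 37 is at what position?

73

Track the card's position through each out-shuffle:
37 → 73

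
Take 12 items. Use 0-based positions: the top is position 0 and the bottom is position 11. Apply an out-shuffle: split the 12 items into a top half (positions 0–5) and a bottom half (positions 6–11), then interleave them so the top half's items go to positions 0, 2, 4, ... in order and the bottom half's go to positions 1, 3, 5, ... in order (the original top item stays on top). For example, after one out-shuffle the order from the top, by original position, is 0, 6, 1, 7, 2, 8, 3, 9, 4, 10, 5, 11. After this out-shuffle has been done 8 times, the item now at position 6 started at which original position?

Work backwards from position 6, undoing one out-shuffle at a time:
6 ← 3 ← 7 ← 9 ← 10 ← 5 ← 8 ← 4 ← 2
So the item now at position 6 started at position 2.

2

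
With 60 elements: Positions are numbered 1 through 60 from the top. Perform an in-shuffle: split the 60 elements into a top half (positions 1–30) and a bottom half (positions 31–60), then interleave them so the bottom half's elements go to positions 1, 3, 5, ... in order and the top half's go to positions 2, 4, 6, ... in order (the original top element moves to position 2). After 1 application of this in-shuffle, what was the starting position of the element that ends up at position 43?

52

Work backwards from position 43, undoing one in-shuffle at a time:
43 ← 52
So the element now at position 43 started at position 52.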